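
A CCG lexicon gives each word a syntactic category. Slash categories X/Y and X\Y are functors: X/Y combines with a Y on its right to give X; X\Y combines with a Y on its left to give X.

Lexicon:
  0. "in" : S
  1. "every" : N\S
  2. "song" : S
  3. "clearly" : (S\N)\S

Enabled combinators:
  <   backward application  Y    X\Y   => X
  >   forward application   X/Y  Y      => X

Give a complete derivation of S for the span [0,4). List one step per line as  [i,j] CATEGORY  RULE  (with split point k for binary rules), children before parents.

[0,1] S  lex  "in"
[1,2] N\S  lex  "every"
[0,2] N  <  k=1
[2,3] S  lex  "song"
[3,4] (S\N)\S  lex  "clearly"
[2,4] S\N  <  k=3
[0,4] S  <  k=2

[0,4] S   <
  [0,2] N   <
    [0,1] "in" : S
    [1,2] "every" : N\S
  [2,4] S\N   <
    [2,3] "song" : S
    [3,4] "clearly" : (S\N)\S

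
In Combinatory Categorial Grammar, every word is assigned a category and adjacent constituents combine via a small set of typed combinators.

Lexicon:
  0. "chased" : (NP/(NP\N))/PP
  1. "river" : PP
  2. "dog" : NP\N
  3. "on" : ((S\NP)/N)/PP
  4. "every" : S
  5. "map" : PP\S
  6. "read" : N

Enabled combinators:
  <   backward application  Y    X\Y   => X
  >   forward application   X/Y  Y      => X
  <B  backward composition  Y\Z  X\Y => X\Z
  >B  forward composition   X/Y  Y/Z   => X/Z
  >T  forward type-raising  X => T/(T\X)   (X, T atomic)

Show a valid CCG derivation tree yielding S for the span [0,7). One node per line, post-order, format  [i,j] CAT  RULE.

[0,1] (NP/(NP\N))/PP  lex  "chased"
[1,2] PP  lex  "river"
[0,2] NP/(NP\N)  >  k=1
[2,3] NP\N  lex  "dog"
[0,3] NP  >  k=2
[3,4] ((S\NP)/N)/PP  lex  "on"
[4,5] S  lex  "every"
[4,5] PP/(PP\S)  >T
[5,6] PP\S  lex  "map"
[4,6] PP  >  k=5
[3,6] (S\NP)/N  >  k=4
[6,7] N  lex  "read"
[3,7] S\NP  >  k=6
[0,7] S  <  k=3

[0,7] S   <
  [0,3] NP   >
    [0,2] NP/(NP\N)   >
      [0,1] "chased" : (NP/(NP\N))/PP
      [1,2] "river" : PP
    [2,3] "dog" : NP\N
  [3,7] S\NP   >
    [3,6] (S\NP)/N   >
      [3,4] "on" : ((S\NP)/N)/PP
      [4,6] PP   >
        [4,5] PP/(PP\S)   >T
          [4,5] "every" : S
        [5,6] "map" : PP\S
    [6,7] "read" : N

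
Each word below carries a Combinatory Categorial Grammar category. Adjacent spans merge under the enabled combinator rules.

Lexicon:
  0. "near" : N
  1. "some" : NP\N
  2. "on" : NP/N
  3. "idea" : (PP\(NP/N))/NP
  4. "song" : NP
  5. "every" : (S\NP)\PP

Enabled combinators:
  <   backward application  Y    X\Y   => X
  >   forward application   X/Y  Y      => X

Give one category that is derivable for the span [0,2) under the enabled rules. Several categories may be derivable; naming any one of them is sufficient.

NP

[0,6] S   <
  [0,2] NP   <
    [0,1] "near" : N
    [1,2] "some" : NP\N
  [2,6] S\NP   <
    [2,5] PP   <
      [2,3] "on" : NP/N
      [3,5] PP\(NP/N)   >
        [3,4] "idea" : (PP\(NP/N))/NP
        [4,5] "song" : NP
    [5,6] "every" : (S\NP)\PP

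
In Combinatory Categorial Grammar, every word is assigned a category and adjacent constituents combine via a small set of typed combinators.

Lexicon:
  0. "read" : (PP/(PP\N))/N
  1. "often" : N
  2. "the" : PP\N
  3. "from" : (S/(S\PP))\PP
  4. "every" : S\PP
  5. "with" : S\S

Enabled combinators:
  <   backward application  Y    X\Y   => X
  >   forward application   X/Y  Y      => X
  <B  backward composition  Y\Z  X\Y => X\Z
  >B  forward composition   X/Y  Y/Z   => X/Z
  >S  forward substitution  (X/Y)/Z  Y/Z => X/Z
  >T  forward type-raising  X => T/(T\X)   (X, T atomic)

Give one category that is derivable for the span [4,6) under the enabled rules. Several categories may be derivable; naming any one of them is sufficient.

[0,6] S   >
  [0,4] S/(S\PP)   <
    [0,3] PP   >
      [0,2] PP/(PP\N)   >
        [0,1] "read" : (PP/(PP\N))/N
        [1,2] "often" : N
      [2,3] "the" : PP\N
    [3,4] "from" : (S/(S\PP))\PP
  [4,6] S\PP   <B
    [4,5] "every" : S\PP
    [5,6] "with" : S\S

S\PP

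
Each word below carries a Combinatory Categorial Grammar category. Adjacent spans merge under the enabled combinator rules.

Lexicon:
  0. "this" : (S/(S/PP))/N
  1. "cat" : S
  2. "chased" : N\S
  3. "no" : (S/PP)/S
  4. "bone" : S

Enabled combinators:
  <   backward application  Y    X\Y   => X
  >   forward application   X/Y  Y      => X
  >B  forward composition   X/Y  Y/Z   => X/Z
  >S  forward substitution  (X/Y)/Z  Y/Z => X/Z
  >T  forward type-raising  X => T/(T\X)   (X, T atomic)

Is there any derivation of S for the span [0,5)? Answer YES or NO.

[0,5] S   >
  [0,3] S/(S/PP)   >
    [0,1] "this" : (S/(S/PP))/N
    [1,3] N   <
      [1,2] "cat" : S
      [2,3] "chased" : N\S
  [3,5] S/PP   >
    [3,4] "no" : (S/PP)/S
    [4,5] "bone" : S

YES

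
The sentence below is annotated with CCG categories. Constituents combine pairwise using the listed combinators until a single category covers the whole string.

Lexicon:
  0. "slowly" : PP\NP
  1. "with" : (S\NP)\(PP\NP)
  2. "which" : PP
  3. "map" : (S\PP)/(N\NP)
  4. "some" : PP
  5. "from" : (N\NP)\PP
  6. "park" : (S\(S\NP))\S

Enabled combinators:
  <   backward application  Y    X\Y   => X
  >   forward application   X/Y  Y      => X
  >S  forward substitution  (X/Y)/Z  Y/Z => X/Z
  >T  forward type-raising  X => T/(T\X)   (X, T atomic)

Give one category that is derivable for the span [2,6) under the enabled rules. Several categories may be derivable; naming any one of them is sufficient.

S

[0,7] S   <
  [0,2] S\NP   <
    [0,1] "slowly" : PP\NP
    [1,2] "with" : (S\NP)\(PP\NP)
  [2,7] S\(S\NP)   <
    [2,6] S   <
      [2,3] "which" : PP
      [3,6] S\PP   >
        [3,4] "map" : (S\PP)/(N\NP)
        [4,6] N\NP   <
          [4,5] "some" : PP
          [5,6] "from" : (N\NP)\PP
    [6,7] "park" : (S\(S\NP))\S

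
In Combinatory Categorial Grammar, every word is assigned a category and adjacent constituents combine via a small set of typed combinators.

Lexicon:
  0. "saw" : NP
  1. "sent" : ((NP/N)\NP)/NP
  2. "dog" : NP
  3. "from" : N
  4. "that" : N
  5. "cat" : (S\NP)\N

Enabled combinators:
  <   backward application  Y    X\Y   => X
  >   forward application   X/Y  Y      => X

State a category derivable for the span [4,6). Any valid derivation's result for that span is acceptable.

[0,6] S   <
  [0,4] NP   >
    [0,3] NP/N   <
      [0,1] "saw" : NP
      [1,3] (NP/N)\NP   >
        [1,2] "sent" : ((NP/N)\NP)/NP
        [2,3] "dog" : NP
    [3,4] "from" : N
  [4,6] S\NP   <
    [4,5] "that" : N
    [5,6] "cat" : (S\NP)\N

S\NP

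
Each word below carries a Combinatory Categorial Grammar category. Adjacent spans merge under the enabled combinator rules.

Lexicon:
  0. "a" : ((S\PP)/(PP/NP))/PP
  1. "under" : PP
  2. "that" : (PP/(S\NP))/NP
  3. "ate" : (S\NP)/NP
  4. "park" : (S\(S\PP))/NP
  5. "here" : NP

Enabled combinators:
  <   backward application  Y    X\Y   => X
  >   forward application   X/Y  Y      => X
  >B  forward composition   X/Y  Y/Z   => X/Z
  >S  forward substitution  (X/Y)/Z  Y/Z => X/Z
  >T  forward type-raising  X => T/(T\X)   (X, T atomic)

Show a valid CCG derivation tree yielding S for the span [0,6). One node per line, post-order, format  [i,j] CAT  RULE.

[0,1] ((S\PP)/(PP/NP))/PP  lex  "a"
[1,2] PP  lex  "under"
[0,2] (S\PP)/(PP/NP)  >  k=1
[2,3] (PP/(S\NP))/NP  lex  "that"
[3,4] (S\NP)/NP  lex  "ate"
[2,4] PP/NP  >S  k=3
[0,4] S\PP  >  k=2
[4,5] (S\(S\PP))/NP  lex  "park"
[5,6] NP  lex  "here"
[4,6] S\(S\PP)  >  k=5
[0,6] S  <  k=4

[0,6] S   <
  [0,4] S\PP   >
    [0,2] (S\PP)/(PP/NP)   >
      [0,1] "a" : ((S\PP)/(PP/NP))/PP
      [1,2] "under" : PP
    [2,4] PP/NP   >S
      [2,3] "that" : (PP/(S\NP))/NP
      [3,4] "ate" : (S\NP)/NP
  [4,6] S\(S\PP)   >
    [4,5] "park" : (S\(S\PP))/NP
    [5,6] "here" : NP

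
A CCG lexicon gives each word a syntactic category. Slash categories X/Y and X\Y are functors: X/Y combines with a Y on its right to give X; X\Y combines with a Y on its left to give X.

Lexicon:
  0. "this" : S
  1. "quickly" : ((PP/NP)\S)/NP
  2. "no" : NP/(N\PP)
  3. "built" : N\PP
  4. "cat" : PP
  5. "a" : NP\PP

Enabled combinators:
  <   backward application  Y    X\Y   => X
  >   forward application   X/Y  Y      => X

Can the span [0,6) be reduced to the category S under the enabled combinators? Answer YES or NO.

S ((PP/NP)\S)/NP NP/(N\PP) N\PP PP NP\PP
CKY chart[0,6] = {PP}; S ∉ chart

NO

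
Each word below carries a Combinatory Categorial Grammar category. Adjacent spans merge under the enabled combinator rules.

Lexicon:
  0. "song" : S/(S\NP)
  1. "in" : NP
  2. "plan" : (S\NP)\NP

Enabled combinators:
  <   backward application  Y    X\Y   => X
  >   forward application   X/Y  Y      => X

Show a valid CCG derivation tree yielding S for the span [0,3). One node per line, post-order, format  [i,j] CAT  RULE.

[0,3] S   >
  [0,1] "song" : S/(S\NP)
  [1,3] S\NP   <
    [1,2] "in" : NP
    [2,3] "plan" : (S\NP)\NP

[0,1] S/(S\NP)  lex  "song"
[1,2] NP  lex  "in"
[2,3] (S\NP)\NP  lex  "plan"
[1,3] S\NP  <  k=2
[0,3] S  >  k=1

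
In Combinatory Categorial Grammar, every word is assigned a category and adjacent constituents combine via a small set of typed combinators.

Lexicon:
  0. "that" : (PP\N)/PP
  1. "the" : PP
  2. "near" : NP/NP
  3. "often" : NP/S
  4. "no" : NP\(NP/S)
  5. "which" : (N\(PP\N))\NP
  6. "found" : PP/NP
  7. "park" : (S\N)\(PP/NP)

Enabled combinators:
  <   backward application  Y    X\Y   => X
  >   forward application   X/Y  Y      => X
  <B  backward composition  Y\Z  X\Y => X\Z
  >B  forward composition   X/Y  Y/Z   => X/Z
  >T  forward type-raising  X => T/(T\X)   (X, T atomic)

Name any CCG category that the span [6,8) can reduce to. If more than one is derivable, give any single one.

[0,8] S   <
  [0,6] N   <
    [0,2] PP\N   >
      [0,1] "that" : (PP\N)/PP
      [1,2] "the" : PP
    [2,6] N\(PP\N)   <
      [2,5] NP   <
        [2,4] NP/S   >B
          [2,3] "near" : NP/NP
          [3,4] "often" : NP/S
        [4,5] "no" : NP\(NP/S)
      [5,6] "which" : (N\(PP\N))\NP
  [6,8] S\N   <
    [6,7] "found" : PP/NP
    [7,8] "park" : (S\N)\(PP/NP)

S\N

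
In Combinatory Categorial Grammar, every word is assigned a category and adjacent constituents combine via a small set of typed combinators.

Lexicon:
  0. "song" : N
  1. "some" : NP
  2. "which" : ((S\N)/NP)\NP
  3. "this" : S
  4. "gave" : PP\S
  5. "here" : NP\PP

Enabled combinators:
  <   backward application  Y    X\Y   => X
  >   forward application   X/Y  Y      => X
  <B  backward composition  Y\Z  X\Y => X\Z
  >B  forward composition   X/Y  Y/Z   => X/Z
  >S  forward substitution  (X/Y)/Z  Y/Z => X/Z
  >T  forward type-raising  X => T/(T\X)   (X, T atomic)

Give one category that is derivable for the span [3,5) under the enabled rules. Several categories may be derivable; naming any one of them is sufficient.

PP

[0,6] S   <
  [0,1] "song" : N
  [1,6] S\N   >
    [1,3] (S\N)/NP   <
      [1,2] "some" : NP
      [2,3] "which" : ((S\N)/NP)\NP
    [3,6] NP   <
      [3,5] PP   <
        [3,4] "this" : S
        [4,5] "gave" : PP\S
      [5,6] "here" : NP\PP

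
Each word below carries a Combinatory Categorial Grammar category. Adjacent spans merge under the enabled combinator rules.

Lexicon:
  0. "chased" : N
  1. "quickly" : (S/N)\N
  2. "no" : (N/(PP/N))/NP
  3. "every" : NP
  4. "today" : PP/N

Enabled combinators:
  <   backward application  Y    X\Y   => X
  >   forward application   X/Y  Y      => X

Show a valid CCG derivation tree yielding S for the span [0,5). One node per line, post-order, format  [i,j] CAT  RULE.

[0,5] S   >
  [0,2] S/N   <
    [0,1] "chased" : N
    [1,2] "quickly" : (S/N)\N
  [2,5] N   >
    [2,4] N/(PP/N)   >
      [2,3] "no" : (N/(PP/N))/NP
      [3,4] "every" : NP
    [4,5] "today" : PP/N

[0,1] N  lex  "chased"
[1,2] (S/N)\N  lex  "quickly"
[0,2] S/N  <  k=1
[2,3] (N/(PP/N))/NP  lex  "no"
[3,4] NP  lex  "every"
[2,4] N/(PP/N)  >  k=3
[4,5] PP/N  lex  "today"
[2,5] N  >  k=4
[0,5] S  >  k=2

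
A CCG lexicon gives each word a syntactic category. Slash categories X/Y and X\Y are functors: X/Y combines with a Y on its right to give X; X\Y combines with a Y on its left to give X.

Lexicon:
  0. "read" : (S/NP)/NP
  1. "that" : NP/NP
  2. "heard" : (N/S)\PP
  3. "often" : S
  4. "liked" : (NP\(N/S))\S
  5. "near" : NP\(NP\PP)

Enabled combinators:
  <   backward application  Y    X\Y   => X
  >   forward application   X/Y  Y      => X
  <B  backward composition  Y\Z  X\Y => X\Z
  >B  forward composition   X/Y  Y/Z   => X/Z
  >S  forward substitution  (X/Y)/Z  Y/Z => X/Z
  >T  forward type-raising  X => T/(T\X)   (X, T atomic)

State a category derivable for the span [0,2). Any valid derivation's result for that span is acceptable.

S/NP

[0,6] S   >
  [0,2] S/NP   >S
    [0,1] "read" : (S/NP)/NP
    [1,2] "that" : NP/NP
  [2,6] NP   <
    [2,5] NP\PP   <B
      [2,3] "heard" : (N/S)\PP
      [3,5] NP\(N/S)   <
        [3,4] "often" : S
        [4,5] "liked" : (NP\(N/S))\S
    [5,6] "near" : NP\(NP\PP)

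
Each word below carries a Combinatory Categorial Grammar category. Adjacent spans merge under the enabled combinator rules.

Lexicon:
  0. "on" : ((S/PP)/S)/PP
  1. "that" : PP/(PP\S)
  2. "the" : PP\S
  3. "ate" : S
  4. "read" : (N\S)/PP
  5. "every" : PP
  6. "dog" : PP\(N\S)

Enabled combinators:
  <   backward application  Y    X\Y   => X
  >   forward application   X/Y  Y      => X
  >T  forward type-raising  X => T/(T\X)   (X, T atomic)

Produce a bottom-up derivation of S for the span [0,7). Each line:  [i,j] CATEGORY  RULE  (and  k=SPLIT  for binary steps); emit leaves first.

[0,7] S   >
  [0,4] S/PP   >
    [0,3] (S/PP)/S   >
      [0,1] "on" : ((S/PP)/S)/PP
      [1,3] PP   >
        [1,2] "that" : PP/(PP\S)
        [2,3] "the" : PP\S
    [3,4] "ate" : S
  [4,7] PP   <
    [4,6] N\S   >
      [4,5] "read" : (N\S)/PP
      [5,6] "every" : PP
    [6,7] "dog" : PP\(N\S)

[0,1] ((S/PP)/S)/PP  lex  "on"
[1,2] PP/(PP\S)  lex  "that"
[2,3] PP\S  lex  "the"
[1,3] PP  >  k=2
[0,3] (S/PP)/S  >  k=1
[3,4] S  lex  "ate"
[0,4] S/PP  >  k=3
[4,5] (N\S)/PP  lex  "read"
[5,6] PP  lex  "every"
[4,6] N\S  >  k=5
[6,7] PP\(N\S)  lex  "dog"
[4,7] PP  <  k=6
[0,7] S  >  k=4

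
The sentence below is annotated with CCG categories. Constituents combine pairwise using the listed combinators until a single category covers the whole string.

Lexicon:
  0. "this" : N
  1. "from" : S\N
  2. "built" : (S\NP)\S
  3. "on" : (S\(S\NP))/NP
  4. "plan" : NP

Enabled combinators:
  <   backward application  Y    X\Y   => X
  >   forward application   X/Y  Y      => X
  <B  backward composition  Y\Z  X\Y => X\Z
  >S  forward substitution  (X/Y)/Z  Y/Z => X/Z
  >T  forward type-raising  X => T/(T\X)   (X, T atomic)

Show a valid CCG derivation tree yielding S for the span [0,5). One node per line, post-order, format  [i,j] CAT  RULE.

[0,1] N  lex  "this"
[0,1] S/(S\N)  >T
[1,2] S\N  lex  "from"
[0,2] S  >  k=1
[2,3] (S\NP)\S  lex  "built"
[0,3] S\NP  <  k=2
[3,4] (S\(S\NP))/NP  lex  "on"
[4,5] NP  lex  "plan"
[3,5] S\(S\NP)  >  k=4
[0,5] S  <  k=3

[0,5] S   <
  [0,3] S\NP   <
    [0,2] S   >
      [0,1] S/(S\N)   >T
        [0,1] "this" : N
      [1,2] "from" : S\N
    [2,3] "built" : (S\NP)\S
  [3,5] S\(S\NP)   >
    [3,4] "on" : (S\(S\NP))/NP
    [4,5] "plan" : NP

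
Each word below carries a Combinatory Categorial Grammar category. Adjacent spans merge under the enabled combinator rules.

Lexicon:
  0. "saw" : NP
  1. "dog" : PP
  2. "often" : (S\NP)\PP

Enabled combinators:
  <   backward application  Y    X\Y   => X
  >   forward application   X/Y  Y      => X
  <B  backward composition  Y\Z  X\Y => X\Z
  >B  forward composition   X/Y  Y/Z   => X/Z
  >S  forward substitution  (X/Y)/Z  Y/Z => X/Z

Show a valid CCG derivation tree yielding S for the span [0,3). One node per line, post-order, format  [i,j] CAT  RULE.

[0,1] NP  lex  "saw"
[1,2] PP  lex  "dog"
[2,3] (S\NP)\PP  lex  "often"
[1,3] S\NP  <  k=2
[0,3] S  <  k=1

[0,3] S   <
  [0,1] "saw" : NP
  [1,3] S\NP   <
    [1,2] "dog" : PP
    [2,3] "often" : (S\NP)\PP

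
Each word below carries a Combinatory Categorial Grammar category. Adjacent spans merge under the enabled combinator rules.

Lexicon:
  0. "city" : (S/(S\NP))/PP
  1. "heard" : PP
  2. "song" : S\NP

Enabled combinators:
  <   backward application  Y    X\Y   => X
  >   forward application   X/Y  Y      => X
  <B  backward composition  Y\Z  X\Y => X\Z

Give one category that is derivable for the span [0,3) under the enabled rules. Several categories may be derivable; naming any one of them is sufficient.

[0,3] S   >
  [0,2] S/(S\NP)   >
    [0,1] "city" : (S/(S\NP))/PP
    [1,2] "heard" : PP
  [2,3] "song" : S\NP

S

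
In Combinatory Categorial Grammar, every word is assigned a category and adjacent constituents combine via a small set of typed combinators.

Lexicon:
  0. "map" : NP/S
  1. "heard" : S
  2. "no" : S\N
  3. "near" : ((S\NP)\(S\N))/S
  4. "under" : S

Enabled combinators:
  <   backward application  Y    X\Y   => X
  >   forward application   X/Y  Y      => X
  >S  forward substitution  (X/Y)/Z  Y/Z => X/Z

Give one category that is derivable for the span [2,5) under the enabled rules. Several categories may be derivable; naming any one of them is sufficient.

S\NP

[0,5] S   <
  [0,2] NP   >
    [0,1] "map" : NP/S
    [1,2] "heard" : S
  [2,5] S\NP   <
    [2,3] "no" : S\N
    [3,5] (S\NP)\(S\N)   >
      [3,4] "near" : ((S\NP)\(S\N))/S
      [4,5] "under" : S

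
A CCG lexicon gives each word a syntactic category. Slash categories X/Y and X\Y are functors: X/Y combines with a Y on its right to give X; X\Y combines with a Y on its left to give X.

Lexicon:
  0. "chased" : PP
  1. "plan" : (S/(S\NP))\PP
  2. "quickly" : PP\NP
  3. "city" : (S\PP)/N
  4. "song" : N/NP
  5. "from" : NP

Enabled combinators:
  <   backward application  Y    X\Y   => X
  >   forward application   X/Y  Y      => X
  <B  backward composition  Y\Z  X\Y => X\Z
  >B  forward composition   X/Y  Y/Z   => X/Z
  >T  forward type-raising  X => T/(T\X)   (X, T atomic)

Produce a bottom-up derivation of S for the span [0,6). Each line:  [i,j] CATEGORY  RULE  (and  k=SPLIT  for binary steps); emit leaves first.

[0,6] S   >
  [0,2] S/(S\NP)   <
    [0,1] "chased" : PP
    [1,2] "plan" : (S/(S\NP))\PP
  [2,6] S\NP   <B
    [2,3] "quickly" : PP\NP
    [3,6] S\PP   >
      [3,4] "city" : (S\PP)/N
      [4,6] N   >
        [4,5] "song" : N/NP
        [5,6] "from" : NP

[0,1] PP  lex  "chased"
[1,2] (S/(S\NP))\PP  lex  "plan"
[0,2] S/(S\NP)  <  k=1
[2,3] PP\NP  lex  "quickly"
[3,4] (S\PP)/N  lex  "city"
[4,5] N/NP  lex  "song"
[5,6] NP  lex  "from"
[4,6] N  >  k=5
[3,6] S\PP  >  k=4
[2,6] S\NP  <B  k=3
[0,6] S  >  k=2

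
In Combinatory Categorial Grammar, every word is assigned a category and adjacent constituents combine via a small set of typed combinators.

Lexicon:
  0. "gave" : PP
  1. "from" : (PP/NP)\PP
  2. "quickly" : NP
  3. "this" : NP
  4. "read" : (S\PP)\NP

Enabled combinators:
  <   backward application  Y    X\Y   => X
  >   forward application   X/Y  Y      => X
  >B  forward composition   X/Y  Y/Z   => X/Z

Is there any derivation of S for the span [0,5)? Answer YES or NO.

YES

[0,5] S   <
  [0,3] PP   >
    [0,2] PP/NP   <
      [0,1] "gave" : PP
      [1,2] "from" : (PP/NP)\PP
    [2,3] "quickly" : NP
  [3,5] S\PP   <
    [3,4] "this" : NP
    [4,5] "read" : (S\PP)\NP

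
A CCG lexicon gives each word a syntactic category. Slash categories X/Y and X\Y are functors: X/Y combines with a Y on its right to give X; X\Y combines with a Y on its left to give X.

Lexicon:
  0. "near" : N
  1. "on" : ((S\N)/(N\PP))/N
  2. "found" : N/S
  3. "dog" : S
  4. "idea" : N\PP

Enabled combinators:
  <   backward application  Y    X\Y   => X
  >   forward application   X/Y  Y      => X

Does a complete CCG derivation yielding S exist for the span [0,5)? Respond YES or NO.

YES

[0,5] S   <
  [0,1] "near" : N
  [1,5] S\N   >
    [1,4] (S\N)/(N\PP)   >
      [1,2] "on" : ((S\N)/(N\PP))/N
      [2,4] N   >
        [2,3] "found" : N/S
        [3,4] "dog" : S
    [4,5] "idea" : N\PP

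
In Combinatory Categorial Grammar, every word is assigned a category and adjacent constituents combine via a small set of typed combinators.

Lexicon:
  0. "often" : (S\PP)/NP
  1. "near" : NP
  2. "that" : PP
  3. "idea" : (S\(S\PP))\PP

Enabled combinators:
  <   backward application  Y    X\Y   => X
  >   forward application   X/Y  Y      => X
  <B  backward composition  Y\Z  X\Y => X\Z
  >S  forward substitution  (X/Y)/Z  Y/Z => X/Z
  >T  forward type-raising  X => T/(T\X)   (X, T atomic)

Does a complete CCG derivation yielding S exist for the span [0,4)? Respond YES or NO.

[0,4] S   <
  [0,2] S\PP   >
    [0,1] "often" : (S\PP)/NP
    [1,2] "near" : NP
  [2,4] S\(S\PP)   <
    [2,3] "that" : PP
    [3,4] "idea" : (S\(S\PP))\PP

YES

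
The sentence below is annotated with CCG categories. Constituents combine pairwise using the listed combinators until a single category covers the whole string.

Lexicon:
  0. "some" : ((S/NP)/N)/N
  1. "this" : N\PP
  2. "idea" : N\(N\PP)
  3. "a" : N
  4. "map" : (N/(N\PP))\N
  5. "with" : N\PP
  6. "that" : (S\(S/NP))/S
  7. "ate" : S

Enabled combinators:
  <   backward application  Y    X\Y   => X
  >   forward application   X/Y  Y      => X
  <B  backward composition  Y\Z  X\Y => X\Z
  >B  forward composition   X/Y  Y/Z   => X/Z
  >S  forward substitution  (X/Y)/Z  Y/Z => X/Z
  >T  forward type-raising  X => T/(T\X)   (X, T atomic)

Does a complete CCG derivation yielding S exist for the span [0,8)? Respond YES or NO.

YES

[0,8] S   <
  [0,6] S/NP   >
    [0,3] (S/NP)/N   >
      [0,1] "some" : ((S/NP)/N)/N
      [1,3] N   <
        [1,2] "this" : N\PP
        [2,3] "idea" : N\(N\PP)
    [3,6] N   >
      [3,5] N/(N\PP)   <
        [3,4] "a" : N
        [4,5] "map" : (N/(N\PP))\N
      [5,6] "with" : N\PP
  [6,8] S\(S/NP)   >
    [6,7] "that" : (S\(S/NP))/S
    [7,8] "ate" : S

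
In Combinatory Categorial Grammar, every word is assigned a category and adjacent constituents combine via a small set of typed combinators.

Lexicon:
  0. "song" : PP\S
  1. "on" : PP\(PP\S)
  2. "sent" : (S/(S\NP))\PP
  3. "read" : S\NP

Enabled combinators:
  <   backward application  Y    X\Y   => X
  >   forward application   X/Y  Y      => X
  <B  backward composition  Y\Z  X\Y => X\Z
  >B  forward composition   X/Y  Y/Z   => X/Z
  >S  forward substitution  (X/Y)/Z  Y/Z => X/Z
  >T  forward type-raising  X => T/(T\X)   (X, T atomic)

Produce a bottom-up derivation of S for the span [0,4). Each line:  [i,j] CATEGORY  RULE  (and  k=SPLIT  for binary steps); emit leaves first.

[0,4] S   >
  [0,3] S/(S\NP)   <
    [0,2] PP   <
      [0,1] "song" : PP\S
      [1,2] "on" : PP\(PP\S)
    [2,3] "sent" : (S/(S\NP))\PP
  [3,4] "read" : S\NP

[0,1] PP\S  lex  "song"
[1,2] PP\(PP\S)  lex  "on"
[0,2] PP  <  k=1
[2,3] (S/(S\NP))\PP  lex  "sent"
[0,3] S/(S\NP)  <  k=2
[3,4] S\NP  lex  "read"
[0,4] S  >  k=3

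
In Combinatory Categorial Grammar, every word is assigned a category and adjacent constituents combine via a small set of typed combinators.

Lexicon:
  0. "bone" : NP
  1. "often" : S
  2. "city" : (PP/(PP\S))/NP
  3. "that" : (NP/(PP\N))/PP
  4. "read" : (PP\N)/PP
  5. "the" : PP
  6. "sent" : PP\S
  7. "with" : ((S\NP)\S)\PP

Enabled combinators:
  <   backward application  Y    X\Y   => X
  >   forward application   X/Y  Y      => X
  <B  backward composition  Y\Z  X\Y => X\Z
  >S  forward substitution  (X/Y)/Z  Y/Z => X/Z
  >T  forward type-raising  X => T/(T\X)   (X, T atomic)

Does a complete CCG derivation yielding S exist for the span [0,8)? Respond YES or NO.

[0,8] S   <
  [0,1] "bone" : NP
  [1,8] S\NP   <
    [1,2] "often" : S
    [2,8] (S\NP)\S   <
      [2,7] PP   >
        [2,6] PP/(PP\S)   >
          [2,3] "city" : (PP/(PP\S))/NP
          [3,6] NP   >
            [3,5] NP/PP   >S
              [3,4] "that" : (NP/(PP\N))/PP
              [4,5] "read" : (PP\N)/PP
            [5,6] "the" : PP
        [6,7] "sent" : PP\S
      [7,8] "with" : ((S\NP)\S)\PP

YES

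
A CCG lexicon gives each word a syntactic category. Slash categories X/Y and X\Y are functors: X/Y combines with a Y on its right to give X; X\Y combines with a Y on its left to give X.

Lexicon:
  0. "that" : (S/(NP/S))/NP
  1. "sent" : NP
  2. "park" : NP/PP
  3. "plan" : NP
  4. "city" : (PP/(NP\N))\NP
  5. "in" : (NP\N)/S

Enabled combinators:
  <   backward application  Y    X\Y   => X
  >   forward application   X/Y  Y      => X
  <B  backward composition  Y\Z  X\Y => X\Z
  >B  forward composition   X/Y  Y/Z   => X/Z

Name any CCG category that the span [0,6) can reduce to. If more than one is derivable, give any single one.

[0,6] S   >
  [0,2] S/(NP/S)   >
    [0,1] "that" : (S/(NP/S))/NP
    [1,2] "sent" : NP
  [2,6] NP/S   >B
    [2,3] "park" : NP/PP
    [3,6] PP/S   >B
      [3,5] PP/(NP\N)   <
        [3,4] "plan" : NP
        [4,5] "city" : (PP/(NP\N))\NP
      [5,6] "in" : (NP\N)/S

S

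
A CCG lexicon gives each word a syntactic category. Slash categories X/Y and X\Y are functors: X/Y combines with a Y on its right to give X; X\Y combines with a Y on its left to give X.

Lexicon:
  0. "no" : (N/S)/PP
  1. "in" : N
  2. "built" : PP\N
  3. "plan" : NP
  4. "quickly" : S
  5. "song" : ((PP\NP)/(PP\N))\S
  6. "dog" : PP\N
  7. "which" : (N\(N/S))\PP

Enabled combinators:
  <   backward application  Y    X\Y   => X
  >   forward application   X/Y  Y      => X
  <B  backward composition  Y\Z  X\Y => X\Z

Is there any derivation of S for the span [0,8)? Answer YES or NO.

NO

(N/S)/PP N PP\N NP S ((PP\NP)/(PP\N))\S PP\N (N\(N/S))\PP
CKY chart[0,8] = {N}; S ∉ chart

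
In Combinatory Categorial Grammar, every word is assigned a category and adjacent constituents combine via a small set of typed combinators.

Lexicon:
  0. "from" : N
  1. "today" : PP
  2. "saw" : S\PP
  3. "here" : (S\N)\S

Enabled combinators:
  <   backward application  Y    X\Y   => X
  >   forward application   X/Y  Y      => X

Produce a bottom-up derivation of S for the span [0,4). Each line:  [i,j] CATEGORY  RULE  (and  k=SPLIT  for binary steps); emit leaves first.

[0,4] S   <
  [0,1] "from" : N
  [1,4] S\N   <
    [1,3] S   <
      [1,2] "today" : PP
      [2,3] "saw" : S\PP
    [3,4] "here" : (S\N)\S

[0,1] N  lex  "from"
[1,2] PP  lex  "today"
[2,3] S\PP  lex  "saw"
[1,3] S  <  k=2
[3,4] (S\N)\S  lex  "here"
[1,4] S\N  <  k=3
[0,4] S  <  k=1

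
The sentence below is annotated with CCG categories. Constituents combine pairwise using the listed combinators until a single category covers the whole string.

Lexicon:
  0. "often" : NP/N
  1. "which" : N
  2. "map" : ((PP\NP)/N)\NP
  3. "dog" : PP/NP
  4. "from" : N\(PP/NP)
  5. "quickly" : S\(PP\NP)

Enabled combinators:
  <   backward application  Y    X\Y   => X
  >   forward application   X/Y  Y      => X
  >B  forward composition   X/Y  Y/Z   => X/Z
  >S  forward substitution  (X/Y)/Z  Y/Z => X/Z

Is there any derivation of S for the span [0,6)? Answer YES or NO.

YES

[0,6] S   <
  [0,5] PP\NP   >
    [0,3] (PP\NP)/N   <
      [0,2] NP   >
        [0,1] "often" : NP/N
        [1,2] "which" : N
      [2,3] "map" : ((PP\NP)/N)\NP
    [3,5] N   <
      [3,4] "dog" : PP/NP
      [4,5] "from" : N\(PP/NP)
  [5,6] "quickly" : S\(PP\NP)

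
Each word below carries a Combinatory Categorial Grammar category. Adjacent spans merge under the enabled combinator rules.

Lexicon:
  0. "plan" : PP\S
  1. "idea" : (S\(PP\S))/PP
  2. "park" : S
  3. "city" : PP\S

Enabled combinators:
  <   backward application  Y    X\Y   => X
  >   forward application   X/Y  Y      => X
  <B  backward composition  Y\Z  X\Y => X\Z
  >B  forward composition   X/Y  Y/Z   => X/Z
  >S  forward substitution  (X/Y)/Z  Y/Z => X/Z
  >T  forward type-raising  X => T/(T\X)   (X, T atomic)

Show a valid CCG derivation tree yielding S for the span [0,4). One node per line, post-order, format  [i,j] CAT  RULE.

[0,4] S   <
  [0,1] "plan" : PP\S
  [1,4] S\(PP\S)   >
    [1,2] "idea" : (S\(PP\S))/PP
    [2,4] PP   >
      [2,3] PP/(PP\S)   >T
        [2,3] "park" : S
      [3,4] "city" : PP\S

[0,1] PP\S  lex  "plan"
[1,2] (S\(PP\S))/PP  lex  "idea"
[2,3] S  lex  "park"
[2,3] PP/(PP\S)  >T
[3,4] PP\S  lex  "city"
[2,4] PP  >  k=3
[1,4] S\(PP\S)  >  k=2
[0,4] S  <  k=1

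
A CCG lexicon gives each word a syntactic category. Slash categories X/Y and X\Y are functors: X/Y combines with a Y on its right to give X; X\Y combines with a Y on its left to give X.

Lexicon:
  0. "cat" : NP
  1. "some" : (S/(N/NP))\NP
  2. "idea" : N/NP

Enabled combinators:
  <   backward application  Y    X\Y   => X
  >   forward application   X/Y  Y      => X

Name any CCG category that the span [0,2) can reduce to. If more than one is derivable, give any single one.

[0,3] S   >
  [0,2] S/(N/NP)   <
    [0,1] "cat" : NP
    [1,2] "some" : (S/(N/NP))\NP
  [2,3] "idea" : N/NP

S/(N/NP)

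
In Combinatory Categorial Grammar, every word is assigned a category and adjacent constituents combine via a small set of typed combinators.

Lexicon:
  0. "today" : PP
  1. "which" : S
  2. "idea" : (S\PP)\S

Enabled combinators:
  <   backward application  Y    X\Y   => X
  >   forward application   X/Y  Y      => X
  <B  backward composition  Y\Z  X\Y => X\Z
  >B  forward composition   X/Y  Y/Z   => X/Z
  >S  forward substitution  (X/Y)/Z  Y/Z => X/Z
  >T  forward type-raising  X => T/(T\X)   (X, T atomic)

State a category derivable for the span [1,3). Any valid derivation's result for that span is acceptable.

S\PP

[0,3] S   >
  [0,1] S/(S\PP)   >T
    [0,1] "today" : PP
  [1,3] S\PP   <
    [1,2] "which" : S
    [2,3] "idea" : (S\PP)\S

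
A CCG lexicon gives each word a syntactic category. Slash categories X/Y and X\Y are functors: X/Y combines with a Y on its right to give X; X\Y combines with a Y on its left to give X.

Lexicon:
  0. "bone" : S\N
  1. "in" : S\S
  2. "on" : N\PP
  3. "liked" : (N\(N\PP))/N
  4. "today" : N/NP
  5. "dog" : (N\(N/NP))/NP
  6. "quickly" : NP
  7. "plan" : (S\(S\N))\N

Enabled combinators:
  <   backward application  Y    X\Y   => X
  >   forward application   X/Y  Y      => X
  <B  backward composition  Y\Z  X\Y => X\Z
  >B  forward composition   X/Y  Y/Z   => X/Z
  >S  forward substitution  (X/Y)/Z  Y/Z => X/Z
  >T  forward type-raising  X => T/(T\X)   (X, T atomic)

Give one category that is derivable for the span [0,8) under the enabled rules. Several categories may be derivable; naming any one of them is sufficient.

[0,8] S   <
  [0,2] S\N   <B
    [0,1] "bone" : S\N
    [1,2] "in" : S\S
  [2,8] S\(S\N)   <
    [2,7] N   <
      [2,3] "on" : N\PP
      [3,7] N\(N\PP)   >
        [3,4] "liked" : (N\(N\PP))/N
        [4,7] N   <
          [4,5] "today" : N/NP
          [5,7] N\(N/NP)   >
            [5,6] "dog" : (N\(N/NP))/NP
            [6,7] "quickly" : NP
    [7,8] "plan" : (S\(S\N))\N

S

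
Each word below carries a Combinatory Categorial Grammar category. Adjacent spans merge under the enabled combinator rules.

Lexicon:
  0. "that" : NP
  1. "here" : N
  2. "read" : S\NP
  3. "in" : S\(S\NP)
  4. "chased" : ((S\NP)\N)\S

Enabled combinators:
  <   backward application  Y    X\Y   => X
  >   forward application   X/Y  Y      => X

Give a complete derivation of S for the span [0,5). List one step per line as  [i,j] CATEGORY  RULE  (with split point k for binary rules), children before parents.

[0,1] NP  lex  "that"
[1,2] N  lex  "here"
[2,3] S\NP  lex  "read"
[3,4] S\(S\NP)  lex  "in"
[2,4] S  <  k=3
[4,5] ((S\NP)\N)\S  lex  "chased"
[2,5] (S\NP)\N  <  k=4
[1,5] S\NP  <  k=2
[0,5] S  <  k=1

[0,5] S   <
  [0,1] "that" : NP
  [1,5] S\NP   <
    [1,2] "here" : N
    [2,5] (S\NP)\N   <
      [2,4] S   <
        [2,3] "read" : S\NP
        [3,4] "in" : S\(S\NP)
      [4,5] "chased" : ((S\NP)\N)\S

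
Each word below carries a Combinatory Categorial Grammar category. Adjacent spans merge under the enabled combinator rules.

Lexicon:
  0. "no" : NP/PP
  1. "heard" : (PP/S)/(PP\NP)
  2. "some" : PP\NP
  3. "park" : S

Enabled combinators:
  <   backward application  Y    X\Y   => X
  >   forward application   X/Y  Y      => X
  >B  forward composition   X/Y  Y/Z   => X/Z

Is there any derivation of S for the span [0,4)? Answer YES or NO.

NP/PP (PP/S)/(PP\NP) PP\NP S
CKY chart[0,4] = {NP}; S ∉ chart

NO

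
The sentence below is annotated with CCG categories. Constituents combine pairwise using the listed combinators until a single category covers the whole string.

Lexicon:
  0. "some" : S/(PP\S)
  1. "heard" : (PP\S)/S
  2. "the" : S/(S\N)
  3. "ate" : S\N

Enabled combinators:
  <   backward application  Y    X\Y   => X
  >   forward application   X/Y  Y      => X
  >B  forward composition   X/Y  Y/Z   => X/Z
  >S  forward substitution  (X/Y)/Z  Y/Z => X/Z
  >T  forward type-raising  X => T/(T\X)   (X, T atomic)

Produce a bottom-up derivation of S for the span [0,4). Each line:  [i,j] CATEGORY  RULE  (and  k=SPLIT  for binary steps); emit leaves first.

[0,4] S   >
  [0,1] "some" : S/(PP\S)
  [1,4] PP\S   >
    [1,2] "heard" : (PP\S)/S
    [2,4] S   >
      [2,3] "the" : S/(S\N)
      [3,4] "ate" : S\N

[0,1] S/(PP\S)  lex  "some"
[1,2] (PP\S)/S  lex  "heard"
[2,3] S/(S\N)  lex  "the"
[3,4] S\N  lex  "ate"
[2,4] S  >  k=3
[1,4] PP\S  >  k=2
[0,4] S  >  k=1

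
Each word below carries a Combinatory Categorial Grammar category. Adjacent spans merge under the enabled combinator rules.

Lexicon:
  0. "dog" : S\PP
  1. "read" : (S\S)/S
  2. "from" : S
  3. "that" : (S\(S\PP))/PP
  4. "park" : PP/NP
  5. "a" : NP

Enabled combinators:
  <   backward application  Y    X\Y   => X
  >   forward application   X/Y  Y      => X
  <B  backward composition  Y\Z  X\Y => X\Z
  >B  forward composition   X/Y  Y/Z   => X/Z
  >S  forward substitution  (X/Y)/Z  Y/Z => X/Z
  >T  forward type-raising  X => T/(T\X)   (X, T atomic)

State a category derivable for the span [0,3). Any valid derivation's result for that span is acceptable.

[0,6] S   <
  [0,3] S\PP   <B
    [0,1] "dog" : S\PP
    [1,3] S\S   >
      [1,2] "read" : (S\S)/S
      [2,3] "from" : S
  [3,6] S\(S\PP)   >
    [3,4] "that" : (S\(S\PP))/PP
    [4,6] PP   >
      [4,5] "park" : PP/NP
      [5,6] "a" : NP

S\PP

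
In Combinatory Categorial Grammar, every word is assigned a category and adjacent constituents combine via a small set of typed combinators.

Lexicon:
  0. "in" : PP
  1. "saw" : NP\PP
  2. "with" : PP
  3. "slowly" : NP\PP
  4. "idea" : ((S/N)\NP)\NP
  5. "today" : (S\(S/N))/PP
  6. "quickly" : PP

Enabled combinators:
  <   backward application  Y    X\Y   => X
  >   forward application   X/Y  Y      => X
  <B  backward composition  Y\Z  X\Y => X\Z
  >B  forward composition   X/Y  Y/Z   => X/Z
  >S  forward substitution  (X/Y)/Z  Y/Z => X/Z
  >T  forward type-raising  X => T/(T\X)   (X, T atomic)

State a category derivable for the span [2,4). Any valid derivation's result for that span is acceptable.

[0,7] S   <
  [0,2] NP   >
    [0,1] NP/(NP\PP)   >T
      [0,1] "in" : PP
    [1,2] "saw" : NP\PP
  [2,7] S\NP   <B
    [2,5] (S/N)\NP   <
      [2,4] NP   <
        [2,3] "with" : PP
        [3,4] "slowly" : NP\PP
      [4,5] "idea" : ((S/N)\NP)\NP
    [5,7] S\(S/N)   >
      [5,6] "today" : (S\(S/N))/PP
      [6,7] "quickly" : PP

NP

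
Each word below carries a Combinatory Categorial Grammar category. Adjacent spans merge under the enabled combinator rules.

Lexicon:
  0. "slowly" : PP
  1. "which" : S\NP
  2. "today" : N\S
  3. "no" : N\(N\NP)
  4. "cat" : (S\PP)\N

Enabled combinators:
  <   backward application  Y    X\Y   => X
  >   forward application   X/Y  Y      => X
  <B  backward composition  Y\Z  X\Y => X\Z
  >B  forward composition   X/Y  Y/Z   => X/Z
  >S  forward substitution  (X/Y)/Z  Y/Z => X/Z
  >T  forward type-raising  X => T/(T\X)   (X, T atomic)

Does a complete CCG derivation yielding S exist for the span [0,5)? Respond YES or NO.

YES

[0,5] S   <
  [0,1] "slowly" : PP
  [1,5] S\PP   <
    [1,4] N   <
      [1,3] N\NP   <B
        [1,2] "which" : S\NP
        [2,3] "today" : N\S
      [3,4] "no" : N\(N\NP)
    [4,5] "cat" : (S\PP)\N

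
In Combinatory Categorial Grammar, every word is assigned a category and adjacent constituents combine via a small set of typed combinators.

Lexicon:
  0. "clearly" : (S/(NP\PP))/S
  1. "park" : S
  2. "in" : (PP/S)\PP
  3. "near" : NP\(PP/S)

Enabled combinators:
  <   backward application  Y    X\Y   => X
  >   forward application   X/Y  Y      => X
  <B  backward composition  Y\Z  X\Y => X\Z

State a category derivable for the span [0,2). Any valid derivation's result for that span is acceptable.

S/(NP\PP)

[0,4] S   >
  [0,2] S/(NP\PP)   >
    [0,1] "clearly" : (S/(NP\PP))/S
    [1,2] "park" : S
  [2,4] NP\PP   <B
    [2,3] "in" : (PP/S)\PP
    [3,4] "near" : NP\(PP/S)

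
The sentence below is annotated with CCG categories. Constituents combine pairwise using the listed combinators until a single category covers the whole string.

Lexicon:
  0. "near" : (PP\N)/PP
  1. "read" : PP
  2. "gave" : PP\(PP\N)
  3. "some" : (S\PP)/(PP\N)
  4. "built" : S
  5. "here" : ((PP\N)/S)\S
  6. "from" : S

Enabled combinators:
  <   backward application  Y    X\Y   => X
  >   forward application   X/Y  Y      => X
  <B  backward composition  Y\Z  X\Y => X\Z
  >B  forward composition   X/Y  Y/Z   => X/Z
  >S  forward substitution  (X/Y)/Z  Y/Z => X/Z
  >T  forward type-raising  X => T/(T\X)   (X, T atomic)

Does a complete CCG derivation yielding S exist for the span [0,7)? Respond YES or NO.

[0,7] S   <
  [0,3] PP   <
    [0,2] PP\N   >
      [0,1] "near" : (PP\N)/PP
      [1,2] "read" : PP
    [2,3] "gave" : PP\(PP\N)
  [3,7] S\PP   >
    [3,4] "some" : (S\PP)/(PP\N)
    [4,7] PP\N   >
      [4,6] (PP\N)/S   <
        [4,5] "built" : S
        [5,6] "here" : ((PP\N)/S)\S
      [6,7] "from" : S

YES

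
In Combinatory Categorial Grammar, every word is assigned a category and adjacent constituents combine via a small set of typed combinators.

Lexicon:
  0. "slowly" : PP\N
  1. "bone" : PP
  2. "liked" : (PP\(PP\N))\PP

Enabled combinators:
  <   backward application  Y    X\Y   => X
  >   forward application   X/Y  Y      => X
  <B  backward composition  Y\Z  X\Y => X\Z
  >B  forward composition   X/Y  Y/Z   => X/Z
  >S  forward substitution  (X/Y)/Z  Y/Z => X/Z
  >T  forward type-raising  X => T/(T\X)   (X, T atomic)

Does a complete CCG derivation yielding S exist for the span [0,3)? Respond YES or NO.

PP\N PP (PP\(PP\N))\PP
CKY chart[0,3] = {N/(N\PP), NP/(NP\PP), PP, PP/(PP\PP), S/(S\PP)}; S ∉ chart

NO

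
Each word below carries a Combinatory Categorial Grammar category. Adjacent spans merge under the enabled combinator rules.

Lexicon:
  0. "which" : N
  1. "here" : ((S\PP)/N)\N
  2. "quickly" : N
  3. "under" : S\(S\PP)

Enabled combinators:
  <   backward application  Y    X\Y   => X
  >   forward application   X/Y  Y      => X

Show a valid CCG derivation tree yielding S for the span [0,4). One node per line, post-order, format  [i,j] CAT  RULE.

[0,1] N  lex  "which"
[1,2] ((S\PP)/N)\N  lex  "here"
[0,2] (S\PP)/N  <  k=1
[2,3] N  lex  "quickly"
[0,3] S\PP  >  k=2
[3,4] S\(S\PP)  lex  "under"
[0,4] S  <  k=3

[0,4] S   <
  [0,3] S\PP   >
    [0,2] (S\PP)/N   <
      [0,1] "which" : N
      [1,2] "here" : ((S\PP)/N)\N
    [2,3] "quickly" : N
  [3,4] "under" : S\(S\PP)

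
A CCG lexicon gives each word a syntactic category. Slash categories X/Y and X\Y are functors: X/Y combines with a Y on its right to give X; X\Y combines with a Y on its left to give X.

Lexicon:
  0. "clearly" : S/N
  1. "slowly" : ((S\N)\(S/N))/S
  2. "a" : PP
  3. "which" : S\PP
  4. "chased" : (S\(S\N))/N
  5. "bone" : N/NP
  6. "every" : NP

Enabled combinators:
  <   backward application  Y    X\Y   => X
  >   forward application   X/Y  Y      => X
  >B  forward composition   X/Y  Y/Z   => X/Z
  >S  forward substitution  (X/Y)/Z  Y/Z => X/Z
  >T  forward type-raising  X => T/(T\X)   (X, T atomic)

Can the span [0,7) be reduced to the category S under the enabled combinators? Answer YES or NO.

[0,7] S   <
  [0,4] S\N   <
    [0,1] "clearly" : S/N
    [1,4] (S\N)\(S/N)   >
      [1,2] "slowly" : ((S\N)\(S/N))/S
      [2,4] S   <
        [2,3] "a" : PP
        [3,4] "which" : S\PP
  [4,7] S\(S\N)   >
    [4,5] "chased" : (S\(S\N))/N
    [5,7] N   >
      [5,6] "bone" : N/NP
      [6,7] "every" : NP

YES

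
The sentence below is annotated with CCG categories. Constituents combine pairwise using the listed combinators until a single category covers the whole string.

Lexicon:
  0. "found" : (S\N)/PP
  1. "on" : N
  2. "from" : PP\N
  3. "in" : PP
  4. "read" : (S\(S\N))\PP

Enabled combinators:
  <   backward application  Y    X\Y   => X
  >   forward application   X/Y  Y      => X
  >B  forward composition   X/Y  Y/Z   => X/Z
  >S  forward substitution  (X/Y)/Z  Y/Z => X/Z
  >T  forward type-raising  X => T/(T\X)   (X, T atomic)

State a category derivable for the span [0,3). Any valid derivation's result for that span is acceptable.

S\N

[0,5] S   <
  [0,3] S\N   >
    [0,1] "found" : (S\N)/PP
    [1,3] PP   >
      [1,2] PP/(PP\N)   >T
        [1,2] "on" : N
      [2,3] "from" : PP\N
  [3,5] S\(S\N)   <
    [3,4] "in" : PP
    [4,5] "read" : (S\(S\N))\PP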